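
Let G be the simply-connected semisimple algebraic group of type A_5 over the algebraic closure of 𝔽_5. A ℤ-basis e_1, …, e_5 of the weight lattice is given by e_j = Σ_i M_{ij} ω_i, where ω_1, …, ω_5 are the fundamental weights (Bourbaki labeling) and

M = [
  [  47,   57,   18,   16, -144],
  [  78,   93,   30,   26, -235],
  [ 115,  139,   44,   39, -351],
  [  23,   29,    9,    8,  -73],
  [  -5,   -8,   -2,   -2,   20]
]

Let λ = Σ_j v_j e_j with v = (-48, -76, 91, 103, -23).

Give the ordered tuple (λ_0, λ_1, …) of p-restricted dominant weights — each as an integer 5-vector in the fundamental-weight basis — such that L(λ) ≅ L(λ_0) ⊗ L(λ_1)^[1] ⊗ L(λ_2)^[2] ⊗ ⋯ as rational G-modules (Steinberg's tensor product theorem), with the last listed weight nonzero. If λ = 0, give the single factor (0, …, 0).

((0, 1, 0, 4, 0), (2, 0, 2, 2, 0))

Change of basis e → ω: c = M·v where v = (-48, -76, 91, 103, -23):
  c_1 = 47*-48 + 57*-76 + 18*91 + 16*103 + -144*-23 = 10
  c_2 = 78*-48 + 93*-76 + 30*91 + 26*103 + -235*-23 = 1
  c_3 = 115*-48 + 139*-76 + 44*91 + 39*103 + -351*-23 = 10
  c_4 = 23*-48 + 29*-76 + 9*91 + 8*103 + -73*-23 = 14
  c_5 = -5*-48 + -8*-76 + -2*91 + -2*103 + 20*-23 = 0
Expand coordinatewise in base 5:
  c_1 = 10 = 0·5^0 + 2·5^1
  c_2 = 1 = 1·5^0
  c_3 = 10 = 0·5^0 + 2·5^1
  c_4 = 14 = 4·5^0 + 2·5^1
  c_5 = 0
λ_0 = (0, 1, 0, 4, 0)
λ_1 = (2, 0, 2, 2, 0)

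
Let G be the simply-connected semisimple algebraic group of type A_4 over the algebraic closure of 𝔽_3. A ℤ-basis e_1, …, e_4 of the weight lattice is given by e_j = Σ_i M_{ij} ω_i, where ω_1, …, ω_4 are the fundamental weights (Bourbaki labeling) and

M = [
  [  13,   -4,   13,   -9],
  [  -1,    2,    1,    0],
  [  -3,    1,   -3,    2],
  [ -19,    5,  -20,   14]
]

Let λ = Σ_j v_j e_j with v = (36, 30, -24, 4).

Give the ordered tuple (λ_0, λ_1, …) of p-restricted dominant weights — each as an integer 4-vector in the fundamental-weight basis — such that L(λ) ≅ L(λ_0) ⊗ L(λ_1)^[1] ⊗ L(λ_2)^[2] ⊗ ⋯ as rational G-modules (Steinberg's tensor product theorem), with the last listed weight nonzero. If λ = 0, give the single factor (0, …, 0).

((0, 0, 2, 2),)

Change of basis e → ω: c = M·v where v = (36, 30, -24, 4):
  c_1 = 13·36 + (-4)·(30) + (13)·(-24) + (-9)·(4) = 0
  c_2 = (-1)·(36) + 2·30 + (1)·(-24) + 0·4 = 0
  c_3 = (-3)·(36) + 1·30 + (-3)·(-24) + 2·4 = 2
  c_4 = (-19)·(36) + 5·30 + (-20)·(-24) + 14·4 = 2
Base-3 expansion of each c_i:
  c_1 = 0
  c_2 = 0
  c_3 = 2 = 2·3^0
  c_4 = 2 = 2·3^0
Factor λ_0 = (0, 0, 2, 2)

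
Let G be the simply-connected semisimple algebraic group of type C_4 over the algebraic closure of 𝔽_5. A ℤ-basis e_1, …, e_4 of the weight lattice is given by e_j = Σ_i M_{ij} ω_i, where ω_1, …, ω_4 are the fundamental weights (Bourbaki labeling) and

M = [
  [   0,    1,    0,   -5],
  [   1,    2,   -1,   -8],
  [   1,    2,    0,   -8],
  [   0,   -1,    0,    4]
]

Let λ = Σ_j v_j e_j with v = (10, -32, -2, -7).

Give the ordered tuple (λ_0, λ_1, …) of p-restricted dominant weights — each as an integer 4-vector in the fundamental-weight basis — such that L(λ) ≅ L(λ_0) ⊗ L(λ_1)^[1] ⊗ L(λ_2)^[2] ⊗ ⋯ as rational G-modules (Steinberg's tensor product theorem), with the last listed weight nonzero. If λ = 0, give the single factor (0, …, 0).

((3, 4, 2, 4),)

ω-coordinates c = M·v, v = (10, -32, -2, -7):
  c_1 = (0)·(10) + (1)·(-32) + (0)·(-2) + (-5)·(-7) = 3
  c_2 = (1)·(10) + (2)·(-32) + (-1)·(-2) + (-8)·(-7) = 4
  c_3 = (1)·(10) + (2)·(-32) + (0)·(-2) + (-8)·(-7) = 2
  c_4 = (0)·(10) + (-1)·(-32) + (0)·(-2) + (4)·(-7) = 4
Expand coordinatewise in base 5:
  c_1 = 3 = 3·5^0
  c_2 = 4 = 4·5^0
  c_3 = 2 = 2·5^0
  c_4 = 4 = 4·5^0
λ_0 = (3, 4, 2, 4)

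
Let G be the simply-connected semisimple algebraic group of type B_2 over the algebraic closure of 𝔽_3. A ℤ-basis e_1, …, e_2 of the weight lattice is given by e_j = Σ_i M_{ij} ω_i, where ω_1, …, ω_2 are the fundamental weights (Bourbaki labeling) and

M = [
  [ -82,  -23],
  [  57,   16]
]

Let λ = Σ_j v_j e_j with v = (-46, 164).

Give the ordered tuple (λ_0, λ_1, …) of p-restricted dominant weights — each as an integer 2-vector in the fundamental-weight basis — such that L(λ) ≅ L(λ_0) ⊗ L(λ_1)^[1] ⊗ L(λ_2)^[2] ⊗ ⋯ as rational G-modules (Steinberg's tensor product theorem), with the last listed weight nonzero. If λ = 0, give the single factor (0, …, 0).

((0, 2),)

Converting to the ω-basis (c_i = row i of M dotted with v = (-46, 164)):
  c_1 = (-82)·(-46) + (-23)·(164) = 0
  c_2 = (57)·(-46) + (16)·(164) = 2
Writing each c_i in base p = 3:
  c_1 = 0
  c_2 = 2 = 2·3^0
λ_0 = (0, 2)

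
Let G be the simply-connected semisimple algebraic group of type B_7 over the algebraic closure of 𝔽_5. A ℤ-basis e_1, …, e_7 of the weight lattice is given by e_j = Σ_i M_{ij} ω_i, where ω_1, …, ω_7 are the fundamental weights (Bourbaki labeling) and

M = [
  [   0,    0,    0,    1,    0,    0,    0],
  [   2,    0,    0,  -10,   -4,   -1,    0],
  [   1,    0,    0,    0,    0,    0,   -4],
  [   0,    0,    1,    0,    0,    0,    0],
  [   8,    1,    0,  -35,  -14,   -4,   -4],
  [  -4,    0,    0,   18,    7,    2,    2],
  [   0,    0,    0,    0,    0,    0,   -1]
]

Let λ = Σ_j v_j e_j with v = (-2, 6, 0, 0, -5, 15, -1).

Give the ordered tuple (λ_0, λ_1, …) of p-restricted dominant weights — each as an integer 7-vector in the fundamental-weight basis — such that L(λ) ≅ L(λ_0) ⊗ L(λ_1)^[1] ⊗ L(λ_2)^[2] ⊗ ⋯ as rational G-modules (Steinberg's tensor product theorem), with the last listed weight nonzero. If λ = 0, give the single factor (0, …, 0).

Change of basis e → ω: c = M·v where v = (-2, 6, 0, 0, -5, 15, -1):
  c_1 = 0*-2 + 0*6 + 0*0 + 1*0 + 0*-5 + 0*15 + 0*-1 = 0
  c_2 = 2*-2 + 0*6 + 0*0 + -10*0 + -4*-5 + -1*15 + 0*-1 = 1
  c_3 = 1*-2 + 0*6 + 0*0 + 0*0 + 0*-5 + 0*15 + -4*-1 = 2
  c_4 = 0*-2 + 0*6 + 1*0 + 0*0 + 0*-5 + 0*15 + 0*-1 = 0
  c_5 = 8*-2 + 1*6 + 0*0 + -35*0 + -14*-5 + -4*15 + -4*-1 = 4
  c_6 = -4*-2 + 0*6 + 0*0 + 18*0 + 7*-5 + 2*15 + 2*-1 = 1
  c_7 = 0*-2 + 0*6 + 0*0 + 0*0 + 0*-5 + 0*15 + -1*-1 = 1
Expand coordinatewise in base 5:
  c_1 = 0
  c_2 = 1 = 1·5^0
  c_3 = 2 = 2·5^0
  c_4 = 0
  c_5 = 4 = 4·5^0
  c_6 = 1 = 1·5^0
  c_7 = 1 = 1·5^0
p-restricted factor λ_0 = (0, 1, 2, 0, 4, 1, 1)

((0, 1, 2, 0, 4, 1, 1),)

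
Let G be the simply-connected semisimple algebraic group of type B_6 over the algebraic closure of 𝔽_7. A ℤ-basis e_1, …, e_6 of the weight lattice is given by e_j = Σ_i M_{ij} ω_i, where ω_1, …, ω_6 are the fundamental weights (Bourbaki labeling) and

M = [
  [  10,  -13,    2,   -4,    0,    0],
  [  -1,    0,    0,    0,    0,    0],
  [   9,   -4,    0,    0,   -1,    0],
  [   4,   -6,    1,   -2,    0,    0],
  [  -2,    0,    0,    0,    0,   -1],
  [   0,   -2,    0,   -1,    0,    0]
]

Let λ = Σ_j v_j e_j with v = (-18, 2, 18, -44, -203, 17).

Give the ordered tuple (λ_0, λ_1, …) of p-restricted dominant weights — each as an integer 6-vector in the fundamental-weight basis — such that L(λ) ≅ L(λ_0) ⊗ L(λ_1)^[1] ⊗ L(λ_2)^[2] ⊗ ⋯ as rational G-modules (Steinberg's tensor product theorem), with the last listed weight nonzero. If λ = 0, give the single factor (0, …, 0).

ω-coordinates c = M·v, v = (-18, 2, 18, -44, -203, 17):
  c_1 = 10*-18 + -13*2 + 2*18 + -4*-44 + 0*-203 + 0*17 = 6
  c_2 = -1*-18 + 0*2 + 0*18 + 0*-44 + 0*-203 + 0*17 = 18
  c_3 = 9*-18 + -4*2 + 0*18 + 0*-44 + -1*-203 + 0*17 = 33
  c_4 = 4*-18 + -6*2 + 1*18 + -2*-44 + 0*-203 + 0*17 = 22
  c_5 = -2*-18 + 0*2 + 0*18 + 0*-44 + 0*-203 + -1*17 = 19
  c_6 = 0*-18 + -2*2 + 0*18 + -1*-44 + 0*-203 + 0*17 = 40
p = 7; digits c_i = Σ_j d_{ij}·7^j, 0 ≤ d_{ij} < 7:
  c_1 = 6 = 6·7^0
  c_2 = 18 = 4·7^0 + 2·7^1
  c_3 = 33 = 5·7^0 + 4·7^1
  c_4 = 22 = 1·7^0 + 3·7^1
  c_5 = 19 = 5·7^0 + 2·7^1
  c_6 = 40 = 5·7^0 + 5·7^1
λ_0 = (6, 4, 5, 1, 5, 5)
λ_1 = (0, 2, 4, 3, 2, 5)

((6, 4, 5, 1, 5, 5), (0, 2, 4, 3, 2, 5))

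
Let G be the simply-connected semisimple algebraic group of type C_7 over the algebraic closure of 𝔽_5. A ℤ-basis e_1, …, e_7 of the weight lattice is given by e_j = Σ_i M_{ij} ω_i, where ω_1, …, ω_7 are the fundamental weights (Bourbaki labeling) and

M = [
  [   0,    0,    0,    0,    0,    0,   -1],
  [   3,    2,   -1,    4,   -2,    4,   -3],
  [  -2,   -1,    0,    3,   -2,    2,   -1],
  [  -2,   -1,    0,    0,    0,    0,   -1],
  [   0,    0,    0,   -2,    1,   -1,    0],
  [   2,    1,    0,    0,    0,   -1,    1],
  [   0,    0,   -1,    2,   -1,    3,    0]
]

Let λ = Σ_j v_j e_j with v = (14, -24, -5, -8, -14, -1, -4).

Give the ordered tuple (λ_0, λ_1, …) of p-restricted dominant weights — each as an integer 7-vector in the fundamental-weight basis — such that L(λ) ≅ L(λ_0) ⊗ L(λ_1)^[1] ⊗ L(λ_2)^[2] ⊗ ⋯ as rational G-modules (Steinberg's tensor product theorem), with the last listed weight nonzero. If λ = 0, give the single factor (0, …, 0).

((4, 3, 2, 0, 3, 1, 0),)

Change of basis e → ω: c = M·v where v = (14, -24, -5, -8, -14, -1, -4):
  c_1 = (0)·(14) + (0)·(-24) + (0)·(-5) + (0)·(-8) + (0)·(-14) + (0)·(-1) + (-1)·(-4) = 4
  c_2 = (3)·(14) + (2)·(-24) + (-1)·(-5) + (4)·(-8) + (-2)·(-14) + (4)·(-1) + (-3)·(-4) = 3
  c_3 = (-2)·(14) + (-1)·(-24) + (0)·(-5) + (3)·(-8) + (-2)·(-14) + (2)·(-1) + (-1)·(-4) = 2
  c_4 = (-2)·(14) + (-1)·(-24) + (0)·(-5) + (0)·(-8) + (0)·(-14) + (0)·(-1) + (-1)·(-4) = 0
  c_5 = (0)·(14) + (0)·(-24) + (0)·(-5) + (-2)·(-8) + (1)·(-14) + (-1)·(-1) + (0)·(-4) = 3
  c_6 = (2)·(14) + (1)·(-24) + (0)·(-5) + (0)·(-8) + (0)·(-14) + (-1)·(-1) + (1)·(-4) = 1
  c_7 = (0)·(14) + (0)·(-24) + (-1)·(-5) + (2)·(-8) + (-1)·(-14) + (3)·(-1) + (0)·(-4) = 0
Base-5 expansion of each c_i:
  c_1 = 4 = 4·5^0
  c_2 = 3 = 3·5^0
  c_3 = 2 = 2·5^0
  c_4 = 0
  c_5 = 3 = 3·5^0
  c_6 = 1 = 1·5^0
  c_7 = 0
Factor λ_0 = (4, 3, 2, 0, 3, 1, 0)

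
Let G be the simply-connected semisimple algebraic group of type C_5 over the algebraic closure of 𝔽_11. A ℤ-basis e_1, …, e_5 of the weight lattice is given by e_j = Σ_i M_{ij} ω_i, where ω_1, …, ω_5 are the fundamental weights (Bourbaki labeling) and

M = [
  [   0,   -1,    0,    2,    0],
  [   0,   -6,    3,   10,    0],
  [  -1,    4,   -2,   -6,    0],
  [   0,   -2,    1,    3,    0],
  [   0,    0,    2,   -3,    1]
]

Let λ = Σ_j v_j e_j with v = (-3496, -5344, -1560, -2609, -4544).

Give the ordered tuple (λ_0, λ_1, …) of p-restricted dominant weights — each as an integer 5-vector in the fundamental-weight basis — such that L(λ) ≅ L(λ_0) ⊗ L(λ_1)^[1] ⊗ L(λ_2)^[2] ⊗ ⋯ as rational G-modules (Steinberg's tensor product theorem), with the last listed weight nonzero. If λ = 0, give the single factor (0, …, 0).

((5, 7, 3, 3, 9), (0, 7, 4, 8, 3), (1, 10, 7, 10, 1))

Change of basis e → ω: c = M·v where v = (-3496, -5344, -1560, -2609, -4544):
  c_1 = (0)·(-3496) + (-1)·(-5344) + (0)·(-1560) + (2)·(-2609) + (0)·(-4544) = 126
  c_2 = (0)·(-3496) + (-6)·(-5344) + (3)·(-1560) + (10)·(-2609) + (0)·(-4544) = 1294
  c_3 = (-1)·(-3496) + (4)·(-5344) + (-2)·(-1560) + (-6)·(-2609) + (0)·(-4544) = 894
  c_4 = (0)·(-3496) + (-2)·(-5344) + (1)·(-1560) + (3)·(-2609) + (0)·(-4544) = 1301
  c_5 = (0)·(-3496) + (0)·(-5344) + (2)·(-1560) + (-3)·(-2609) + (1)·(-4544) = 163
Writing each c_i in base p = 11:
  c_1 = 126 = 5·11^0 + 0·11^1 + 1·11^2
  c_2 = 1294 = 7·11^0 + 7·11^1 + 10·11^2
  c_3 = 894 = 3·11^0 + 4·11^1 + 7·11^2
  c_4 = 1301 = 3·11^0 + 8·11^1 + 10·11^2
  c_5 = 163 = 9·11^0 + 3·11^1 + 1·11^2
p-restricted factor λ_0 = (5, 7, 3, 3, 9)
p-restricted factor λ_1 = (0, 7, 4, 8, 3)
p-restricted factor λ_2 = (1, 10, 7, 10, 1)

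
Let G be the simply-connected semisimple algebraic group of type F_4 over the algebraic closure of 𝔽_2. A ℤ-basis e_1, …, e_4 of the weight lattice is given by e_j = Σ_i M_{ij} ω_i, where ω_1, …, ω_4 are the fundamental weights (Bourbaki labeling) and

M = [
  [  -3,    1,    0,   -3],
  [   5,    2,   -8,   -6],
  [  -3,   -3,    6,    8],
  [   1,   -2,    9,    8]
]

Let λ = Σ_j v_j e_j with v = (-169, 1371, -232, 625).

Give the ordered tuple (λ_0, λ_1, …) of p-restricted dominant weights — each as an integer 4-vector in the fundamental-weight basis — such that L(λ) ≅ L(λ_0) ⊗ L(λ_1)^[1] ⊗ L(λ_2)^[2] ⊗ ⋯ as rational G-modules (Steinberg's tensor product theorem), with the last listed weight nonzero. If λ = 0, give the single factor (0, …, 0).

In the fundamental-weight basis, λ has coordinates c = M·v (v = (-169, 1371, -232, 625)):
  c_1 = (-3)·(-169) + 1·1371 + (0)·(-232) + (-3)·(625) = 3
  c_2 = (5)·(-169) + 2·1371 + (-8)·(-232) + (-6)·(625) = 3
  c_3 = (-3)·(-169) + (-3)·(1371) + (6)·(-232) + 8·625 = 2
  c_4 = (1)·(-169) + (-2)·(1371) + (9)·(-232) + 8·625 = 1
Writing each c_i in base p = 2:
  c_1 = 3 = 1·2^0 + 1·2^1
  c_2 = 3 = 1·2^0 + 1·2^1
  c_3 = 2 = 0·2^0 + 1·2^1
  c_4 = 1 = 1·2^0
λ_0 = (1, 1, 0, 1)
λ_1 = (1, 1, 1, 0)

((1, 1, 0, 1), (1, 1, 1, 0))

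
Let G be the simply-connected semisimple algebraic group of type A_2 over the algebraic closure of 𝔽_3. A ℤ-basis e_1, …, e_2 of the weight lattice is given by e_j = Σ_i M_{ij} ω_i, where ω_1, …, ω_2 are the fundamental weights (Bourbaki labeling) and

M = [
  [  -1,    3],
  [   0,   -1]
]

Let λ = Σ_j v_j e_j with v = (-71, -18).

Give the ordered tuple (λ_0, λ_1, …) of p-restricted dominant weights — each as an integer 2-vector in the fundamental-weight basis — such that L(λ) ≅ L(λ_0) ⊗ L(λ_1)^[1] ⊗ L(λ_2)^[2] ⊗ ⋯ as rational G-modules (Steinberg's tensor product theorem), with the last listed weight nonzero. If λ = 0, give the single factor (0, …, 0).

((2, 0), (2, 0), (1, 2))

In the fundamental-weight basis, λ has coordinates c = M·v (v = (-71, -18)):
  c_1 = (-1)·(-71) + (3)·(-18) = 17
  c_2 = (0)·(-71) + (-1)·(-18) = 18
p = 3; digits c_i = Σ_j d_{ij}·3^j, 0 ≤ d_{ij} < 3:
  c_1 = 17 = 2·3^0 + 2·3^1 + 1·3^2
  c_2 = 18 = 0·3^0 + 0·3^1 + 2·3^2
λ_0 = (2, 0)
λ_1 = (2, 0)
λ_2 = (1, 2)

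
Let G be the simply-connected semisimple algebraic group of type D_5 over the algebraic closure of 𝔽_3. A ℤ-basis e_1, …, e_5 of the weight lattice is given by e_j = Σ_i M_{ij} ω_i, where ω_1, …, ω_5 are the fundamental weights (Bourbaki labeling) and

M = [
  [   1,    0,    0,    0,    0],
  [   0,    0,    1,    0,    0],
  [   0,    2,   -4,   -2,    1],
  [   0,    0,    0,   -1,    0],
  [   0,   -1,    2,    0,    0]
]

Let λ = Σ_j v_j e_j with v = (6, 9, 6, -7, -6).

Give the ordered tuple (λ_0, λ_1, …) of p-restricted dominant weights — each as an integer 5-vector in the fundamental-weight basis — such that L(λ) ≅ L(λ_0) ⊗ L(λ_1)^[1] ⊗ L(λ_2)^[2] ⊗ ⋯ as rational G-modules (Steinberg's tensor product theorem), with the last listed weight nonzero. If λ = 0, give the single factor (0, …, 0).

Converting to the ω-basis (c_i = row i of M dotted with v = (6, 9, 6, -7, -6)):
  c_1 = 1*6 + 0*9 + 0*6 + 0*-7 + 0*-6 = 6
  c_2 = 0*6 + 0*9 + 1*6 + 0*-7 + 0*-6 = 6
  c_3 = 0*6 + 2*9 + -4*6 + -2*-7 + 1*-6 = 2
  c_4 = 0*6 + 0*9 + 0*6 + -1*-7 + 0*-6 = 7
  c_5 = 0*6 + -1*9 + 2*6 + 0*-7 + 0*-6 = 3
Expand coordinatewise in base 3:
  c_1 = 6 = 0·3^0 + 2·3^1
  c_2 = 6 = 0·3^0 + 2·3^1
  c_3 = 2 = 2·3^0
  c_4 = 7 = 1·3^0 + 2·3^1
  c_5 = 3 = 0·3^0 + 1·3^1
λ_0 = (0, 0, 2, 1, 0)
λ_1 = (2, 2, 0, 2, 1)

((0, 0, 2, 1, 0), (2, 2, 0, 2, 1))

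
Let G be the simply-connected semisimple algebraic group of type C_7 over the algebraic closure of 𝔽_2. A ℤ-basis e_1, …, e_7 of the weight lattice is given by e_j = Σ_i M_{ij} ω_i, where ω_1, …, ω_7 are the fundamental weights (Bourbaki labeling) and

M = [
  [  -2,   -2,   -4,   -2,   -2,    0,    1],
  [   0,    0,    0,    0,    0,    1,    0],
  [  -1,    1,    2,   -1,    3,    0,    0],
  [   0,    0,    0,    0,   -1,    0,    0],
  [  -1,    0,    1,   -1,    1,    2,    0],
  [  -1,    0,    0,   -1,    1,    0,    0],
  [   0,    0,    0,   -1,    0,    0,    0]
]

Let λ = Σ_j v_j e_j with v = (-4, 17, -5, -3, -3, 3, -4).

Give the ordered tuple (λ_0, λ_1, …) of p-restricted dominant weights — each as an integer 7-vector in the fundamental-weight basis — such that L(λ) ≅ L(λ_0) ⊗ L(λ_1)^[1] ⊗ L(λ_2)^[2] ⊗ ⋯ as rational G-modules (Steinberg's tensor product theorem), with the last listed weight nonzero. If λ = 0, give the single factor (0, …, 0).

Compute c_i = Σ_j M_{ij} v_j with v = (-4, 17, -5, -3, -3, 3, -4):
  c_1 = -2*-4 + -2*17 + -4*-5 + -2*-3 + -2*-3 + 0*3 + 1*-4 = 2
  c_2 = 0*-4 + 0*17 + 0*-5 + 0*-3 + 0*-3 + 1*3 + 0*-4 = 3
  c_3 = -1*-4 + 1*17 + 2*-5 + -1*-3 + 3*-3 + 0*3 + 0*-4 = 5
  c_4 = 0*-4 + 0*17 + 0*-5 + 0*-3 + -1*-3 + 0*3 + 0*-4 = 3
  c_5 = -1*-4 + 0*17 + 1*-5 + -1*-3 + 1*-3 + 2*3 + 0*-4 = 5
  c_6 = -1*-4 + 0*17 + 0*-5 + -1*-3 + 1*-3 + 0*3 + 0*-4 = 4
  c_7 = 0*-4 + 0*17 + 0*-5 + -1*-3 + 0*-3 + 0*3 + 0*-4 = 3
Base-2 expansion of each c_i:
  c_1 = 2 = 0·2^0 + 1·2^1
  c_2 = 3 = 1·2^0 + 1·2^1
  c_3 = 5 = 1·2^0 + 0·2^1 + 1·2^2
  c_4 = 3 = 1·2^0 + 1·2^1
  c_5 = 5 = 1·2^0 + 0·2^1 + 1·2^2
  c_6 = 4 = 0·2^0 + 0·2^1 + 1·2^2
  c_7 = 3 = 1·2^0 + 1·2^1
Factor λ_0 = (0, 1, 1, 1, 1, 0, 1)
Factor λ_1 = (1, 1, 0, 1, 0, 0, 1)
Factor λ_2 = (0, 0, 1, 0, 1, 1, 0)

((0, 1, 1, 1, 1, 0, 1), (1, 1, 0, 1, 0, 0, 1), (0, 0, 1, 0, 1, 1, 0))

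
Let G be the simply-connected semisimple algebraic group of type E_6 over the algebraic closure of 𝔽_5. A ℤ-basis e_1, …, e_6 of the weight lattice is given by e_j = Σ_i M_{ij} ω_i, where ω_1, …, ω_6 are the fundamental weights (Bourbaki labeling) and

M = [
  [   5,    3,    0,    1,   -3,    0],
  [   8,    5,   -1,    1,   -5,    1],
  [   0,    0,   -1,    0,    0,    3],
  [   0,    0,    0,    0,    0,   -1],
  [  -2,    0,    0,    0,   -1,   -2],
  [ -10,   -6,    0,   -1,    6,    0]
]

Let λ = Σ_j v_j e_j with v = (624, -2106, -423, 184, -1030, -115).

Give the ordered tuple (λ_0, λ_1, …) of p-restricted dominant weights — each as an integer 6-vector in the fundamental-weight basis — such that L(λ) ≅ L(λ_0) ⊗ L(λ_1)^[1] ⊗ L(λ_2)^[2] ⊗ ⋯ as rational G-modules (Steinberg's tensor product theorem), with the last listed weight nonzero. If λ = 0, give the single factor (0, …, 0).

In the fundamental-weight basis, λ has coordinates c = M·v (v = (624, -2106, -423, 184, -1030, -115)):
  c_1 = 5*624 + 3*-2106 + 0*-423 + 1*184 + -3*-1030 + 0*-115 = 76
  c_2 = 8*624 + 5*-2106 + -1*-423 + 1*184 + -5*-1030 + 1*-115 = 104
  c_3 = 0*624 + 0*-2106 + -1*-423 + 0*184 + 0*-1030 + 3*-115 = 78
  c_4 = 0*624 + 0*-2106 + 0*-423 + 0*184 + 0*-1030 + -1*-115 = 115
  c_5 = -2*624 + 0*-2106 + 0*-423 + 0*184 + -1*-1030 + -2*-115 = 12
  c_6 = -10*624 + -6*-2106 + 0*-423 + -1*184 + 6*-1030 + 0*-115 = 32
Writing each c_i in base p = 5:
  c_1 = 76 = 1·5^0 + 0·5^1 + 3·5^2
  c_2 = 104 = 4·5^0 + 0·5^1 + 4·5^2
  c_3 = 78 = 3·5^0 + 0·5^1 + 3·5^2
  c_4 = 115 = 0·5^0 + 3·5^1 + 4·5^2
  c_5 = 12 = 2·5^0 + 2·5^1
  c_6 = 32 = 2·5^0 + 1·5^1 + 1·5^2
p-restricted factor λ_0 = (1, 4, 3, 0, 2, 2)
p-restricted factor λ_1 = (0, 0, 0, 3, 2, 1)
p-restricted factor λ_2 = (3, 4, 3, 4, 0, 1)

((1, 4, 3, 0, 2, 2), (0, 0, 0, 3, 2, 1), (3, 4, 3, 4, 0, 1))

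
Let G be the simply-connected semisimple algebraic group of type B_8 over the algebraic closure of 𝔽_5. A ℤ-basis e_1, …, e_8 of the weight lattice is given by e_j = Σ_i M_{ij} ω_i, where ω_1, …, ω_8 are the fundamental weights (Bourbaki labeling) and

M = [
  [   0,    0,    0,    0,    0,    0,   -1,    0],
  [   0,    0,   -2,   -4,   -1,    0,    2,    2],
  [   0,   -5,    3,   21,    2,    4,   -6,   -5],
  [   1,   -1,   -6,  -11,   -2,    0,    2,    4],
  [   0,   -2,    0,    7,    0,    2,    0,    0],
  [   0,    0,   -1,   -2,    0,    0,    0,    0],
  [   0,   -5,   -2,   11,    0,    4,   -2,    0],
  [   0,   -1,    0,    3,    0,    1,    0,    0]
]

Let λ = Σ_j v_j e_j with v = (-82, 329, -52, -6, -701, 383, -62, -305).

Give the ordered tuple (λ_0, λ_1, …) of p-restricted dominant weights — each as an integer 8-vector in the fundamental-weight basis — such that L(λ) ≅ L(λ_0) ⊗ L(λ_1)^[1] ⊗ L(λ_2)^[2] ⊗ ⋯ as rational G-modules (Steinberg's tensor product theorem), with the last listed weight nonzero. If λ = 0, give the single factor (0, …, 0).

((2, 0, 0, 0, 1, 4, 4, 1), (2, 4, 0, 0, 3, 2, 4, 2), (2, 3, 4, 1, 2, 2, 1, 1))

Compute c_i = Σ_j M_{ij} v_j with v = (-82, 329, -52, -6, -701, 383, -62, -305):
  c_1 = (0)·(-82) + (0)·(329) + (0)·(-52) + (0)·(-6) + (0)·(-701) + (0)·(383) + (-1)·(-62) + (0)·(-305) = 62
  c_2 = (0)·(-82) + (0)·(329) + (-2)·(-52) + (-4)·(-6) + (-1)·(-701) + (0)·(383) + (2)·(-62) + (2)·(-305) = 95
  c_3 = (0)·(-82) + (-5)·(329) + (3)·(-52) + (21)·(-6) + (2)·(-701) + (4)·(383) + (-6)·(-62) + (-5)·(-305) = 100
  c_4 = (1)·(-82) + (-1)·(329) + (-6)·(-52) + (-11)·(-6) + (-2)·(-701) + (0)·(383) + (2)·(-62) + (4)·(-305) = 25
  c_5 = (0)·(-82) + (-2)·(329) + (0)·(-52) + (7)·(-6) + (0)·(-701) + (2)·(383) + (0)·(-62) + (0)·(-305) = 66
  c_6 = (0)·(-82) + (0)·(329) + (-1)·(-52) + (-2)·(-6) + (0)·(-701) + (0)·(383) + (0)·(-62) + (0)·(-305) = 64
  c_7 = (0)·(-82) + (-5)·(329) + (-2)·(-52) + (11)·(-6) + (0)·(-701) + (4)·(383) + (-2)·(-62) + (0)·(-305) = 49
  c_8 = (0)·(-82) + (-1)·(329) + (0)·(-52) + (3)·(-6) + (0)·(-701) + (1)·(383) + (0)·(-62) + (0)·(-305) = 36
p = 5; digits c_i = Σ_j d_{ij}·5^j, 0 ≤ d_{ij} < 5:
  c_1 = 62 = 2·5^0 + 2·5^1 + 2·5^2
  c_2 = 95 = 0·5^0 + 4·5^1 + 3·5^2
  c_3 = 100 = 0·5^0 + 0·5^1 + 4·5^2
  c_4 = 25 = 0·5^0 + 0·5^1 + 1·5^2
  c_5 = 66 = 1·5^0 + 3·5^1 + 2·5^2
  c_6 = 64 = 4·5^0 + 2·5^1 + 2·5^2
  c_7 = 49 = 4·5^0 + 4·5^1 + 1·5^2
  c_8 = 36 = 1·5^0 + 2·5^1 + 1·5^2
p-restricted factor λ_0 = (2, 0, 0, 0, 1, 4, 4, 1)
p-restricted factor λ_1 = (2, 4, 0, 0, 3, 2, 4, 2)
p-restricted factor λ_2 = (2, 3, 4, 1, 2, 2, 1, 1)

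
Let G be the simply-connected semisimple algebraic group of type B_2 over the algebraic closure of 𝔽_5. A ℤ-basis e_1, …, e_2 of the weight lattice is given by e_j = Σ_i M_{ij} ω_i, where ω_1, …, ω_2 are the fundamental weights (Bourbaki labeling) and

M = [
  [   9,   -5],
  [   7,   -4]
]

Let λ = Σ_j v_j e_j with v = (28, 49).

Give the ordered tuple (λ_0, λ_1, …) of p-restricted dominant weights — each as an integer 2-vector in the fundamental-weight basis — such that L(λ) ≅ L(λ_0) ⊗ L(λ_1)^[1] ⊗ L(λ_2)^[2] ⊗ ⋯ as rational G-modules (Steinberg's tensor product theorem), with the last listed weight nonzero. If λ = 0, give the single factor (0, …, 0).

((2, 0), (1, 0))

Compute c_i = Σ_j M_{ij} v_j with v = (28, 49):
  c_1 = (9)·(28) + (-5)·(49) = 7
  c_2 = (7)·(28) + (-4)·(49) = 0
p = 5; digits c_i = Σ_j d_{ij}·5^j, 0 ≤ d_{ij} < 5:
  c_1 = 7 = 2·5^0 + 1·5^1
  c_2 = 0
λ_0 = (2, 0)
λ_1 = (1, 0)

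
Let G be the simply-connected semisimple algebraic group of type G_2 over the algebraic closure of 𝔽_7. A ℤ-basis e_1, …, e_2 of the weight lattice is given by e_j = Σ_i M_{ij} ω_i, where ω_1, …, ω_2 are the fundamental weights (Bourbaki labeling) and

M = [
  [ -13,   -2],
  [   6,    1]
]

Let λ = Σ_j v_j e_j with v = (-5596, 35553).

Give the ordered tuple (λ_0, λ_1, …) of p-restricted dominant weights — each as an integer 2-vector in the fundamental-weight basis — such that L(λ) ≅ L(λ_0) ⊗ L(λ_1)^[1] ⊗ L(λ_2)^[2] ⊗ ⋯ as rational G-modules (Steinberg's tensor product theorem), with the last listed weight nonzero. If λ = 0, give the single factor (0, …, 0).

Compute c_i = Σ_j M_{ij} v_j with v = (-5596, 35553):
  c_1 = (-13)·(-5596) + (-2)·(35553) = 1642
  c_2 = (6)·(-5596) + 1·35553 = 1977
Expand coordinatewise in base 7:
  c_1 = 1642 = 4·7^0 + 3·7^1 + 5·7^2 + 4·7^3
  c_2 = 1977 = 3·7^0 + 2·7^1 + 5·7^2 + 5·7^3
Factor λ_0 = (4, 3)
Factor λ_1 = (3, 2)
Factor λ_2 = (5, 5)
Factor λ_3 = (4, 5)

((4, 3), (3, 2), (5, 5), (4, 5))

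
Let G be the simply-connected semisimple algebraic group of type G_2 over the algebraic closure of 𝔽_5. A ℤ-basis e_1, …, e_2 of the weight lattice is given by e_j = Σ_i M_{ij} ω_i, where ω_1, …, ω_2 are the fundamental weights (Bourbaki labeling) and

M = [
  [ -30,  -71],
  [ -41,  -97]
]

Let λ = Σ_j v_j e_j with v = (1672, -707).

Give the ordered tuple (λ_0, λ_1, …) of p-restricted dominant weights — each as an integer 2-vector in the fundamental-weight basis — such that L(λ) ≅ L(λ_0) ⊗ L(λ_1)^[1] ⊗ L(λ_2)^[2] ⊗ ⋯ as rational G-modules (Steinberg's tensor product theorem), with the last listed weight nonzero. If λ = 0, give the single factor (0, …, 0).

Compute c_i = Σ_j M_{ij} v_j with v = (1672, -707):
  c_1 = -30*1672 + -71*-707 = 37
  c_2 = -41*1672 + -97*-707 = 27
p = 5; digits c_i = Σ_j d_{ij}·5^j, 0 ≤ d_{ij} < 5:
  c_1 = 37 = 2·5^0 + 2·5^1 + 1·5^2
  c_2 = 27 = 2·5^0 + 0·5^1 + 1·5^2
p-restricted factor λ_0 = (2, 2)
p-restricted factor λ_1 = (2, 0)
p-restricted factor λ_2 = (1, 1)

((2, 2), (2, 0), (1, 1))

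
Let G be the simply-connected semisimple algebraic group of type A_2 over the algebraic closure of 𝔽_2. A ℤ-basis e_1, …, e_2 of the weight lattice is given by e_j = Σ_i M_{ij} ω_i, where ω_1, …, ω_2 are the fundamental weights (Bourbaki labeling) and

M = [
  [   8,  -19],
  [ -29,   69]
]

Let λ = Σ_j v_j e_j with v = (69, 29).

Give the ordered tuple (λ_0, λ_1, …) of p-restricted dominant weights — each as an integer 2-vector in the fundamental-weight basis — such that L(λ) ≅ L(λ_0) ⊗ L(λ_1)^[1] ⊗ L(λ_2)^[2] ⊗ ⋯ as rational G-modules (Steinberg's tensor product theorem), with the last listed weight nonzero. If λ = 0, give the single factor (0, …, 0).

((1, 0),)

Compute c_i = Σ_j M_{ij} v_j with v = (69, 29):
  c_1 = 8·69 + (-19)·(29) = 1
  c_2 = (-29)·(69) + 69·29 = 0
Writing each c_i in base p = 2:
  c_1 = 1 = 1·2^0
  c_2 = 0
Factor λ_0 = (1, 0)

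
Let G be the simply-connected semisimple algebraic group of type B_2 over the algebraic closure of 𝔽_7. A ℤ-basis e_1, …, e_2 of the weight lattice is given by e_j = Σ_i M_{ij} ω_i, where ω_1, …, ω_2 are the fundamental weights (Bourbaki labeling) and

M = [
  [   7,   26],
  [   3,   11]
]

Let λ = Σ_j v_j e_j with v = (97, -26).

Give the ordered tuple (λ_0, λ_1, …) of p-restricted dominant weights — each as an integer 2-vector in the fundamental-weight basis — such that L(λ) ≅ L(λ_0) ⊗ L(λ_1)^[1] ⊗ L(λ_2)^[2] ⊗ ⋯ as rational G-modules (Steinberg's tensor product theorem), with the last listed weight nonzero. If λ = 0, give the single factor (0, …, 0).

((3, 5),)

Compute c_i = Σ_j M_{ij} v_j with v = (97, -26):
  c_1 = 7*97 + 26*-26 = 3
  c_2 = 3*97 + 11*-26 = 5
p = 7; digits c_i = Σ_j d_{ij}·7^j, 0 ≤ d_{ij} < 7:
  c_1 = 3 = 3·7^0
  c_2 = 5 = 5·7^0
λ_0 = (3, 5)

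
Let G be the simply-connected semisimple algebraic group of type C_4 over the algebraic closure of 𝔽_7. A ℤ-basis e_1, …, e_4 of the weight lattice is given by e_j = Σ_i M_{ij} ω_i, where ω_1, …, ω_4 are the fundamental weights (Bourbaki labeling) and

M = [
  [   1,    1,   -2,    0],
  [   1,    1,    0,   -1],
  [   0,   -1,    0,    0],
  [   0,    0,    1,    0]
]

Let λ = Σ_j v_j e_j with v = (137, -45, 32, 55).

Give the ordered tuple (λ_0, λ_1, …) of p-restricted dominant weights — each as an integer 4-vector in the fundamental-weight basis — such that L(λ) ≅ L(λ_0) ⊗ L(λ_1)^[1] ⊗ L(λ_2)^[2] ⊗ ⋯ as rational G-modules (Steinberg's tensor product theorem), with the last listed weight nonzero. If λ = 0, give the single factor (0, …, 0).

((0, 2, 3, 4), (4, 5, 6, 4))

ω-coordinates c = M·v, v = (137, -45, 32, 55):
  c_1 = 1*137 + 1*-45 + -2*32 + 0*55 = 28
  c_2 = 1*137 + 1*-45 + 0*32 + -1*55 = 37
  c_3 = 0*137 + -1*-45 + 0*32 + 0*55 = 45
  c_4 = 0*137 + 0*-45 + 1*32 + 0*55 = 32
p = 7; digits c_i = Σ_j d_{ij}·7^j, 0 ≤ d_{ij} < 7:
  c_1 = 28 = 0·7^0 + 4·7^1
  c_2 = 37 = 2·7^0 + 5·7^1
  c_3 = 45 = 3·7^0 + 6·7^1
  c_4 = 32 = 4·7^0 + 4·7^1
p-restricted factor λ_0 = (0, 2, 3, 4)
p-restricted factor λ_1 = (4, 5, 6, 4)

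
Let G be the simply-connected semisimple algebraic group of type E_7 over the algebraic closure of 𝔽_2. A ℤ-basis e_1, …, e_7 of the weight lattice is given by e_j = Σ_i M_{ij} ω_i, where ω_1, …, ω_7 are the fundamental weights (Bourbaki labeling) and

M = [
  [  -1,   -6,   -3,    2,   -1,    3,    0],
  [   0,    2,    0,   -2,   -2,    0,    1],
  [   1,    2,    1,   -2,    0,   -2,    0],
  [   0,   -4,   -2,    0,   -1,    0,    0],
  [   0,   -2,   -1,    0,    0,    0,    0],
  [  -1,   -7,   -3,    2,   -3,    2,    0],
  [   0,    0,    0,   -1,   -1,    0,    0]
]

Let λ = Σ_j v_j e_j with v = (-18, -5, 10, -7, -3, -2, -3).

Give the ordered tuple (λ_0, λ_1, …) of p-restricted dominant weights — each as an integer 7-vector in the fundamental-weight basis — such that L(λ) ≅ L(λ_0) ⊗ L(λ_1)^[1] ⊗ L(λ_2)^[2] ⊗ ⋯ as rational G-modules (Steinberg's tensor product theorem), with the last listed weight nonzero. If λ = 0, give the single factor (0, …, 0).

((1, 1, 0, 1, 0, 0, 0), (0, 1, 0, 1, 0, 1, 1), (0, 1, 0, 0, 0, 1, 0), (0, 0, 0, 0, 0, 1, 1))

ω-coordinates c = M·v, v = (-18, -5, 10, -7, -3, -2, -3):
  c_1 = -1*-18 + -6*-5 + -3*10 + 2*-7 + -1*-3 + 3*-2 + 0*-3 = 1
  c_2 = 0*-18 + 2*-5 + 0*10 + -2*-7 + -2*-3 + 0*-2 + 1*-3 = 7
  c_3 = 1*-18 + 2*-5 + 1*10 + -2*-7 + 0*-3 + -2*-2 + 0*-3 = 0
  c_4 = 0*-18 + -4*-5 + -2*10 + 0*-7 + -1*-3 + 0*-2 + 0*-3 = 3
  c_5 = 0*-18 + -2*-5 + -1*10 + 0*-7 + 0*-3 + 0*-2 + 0*-3 = 0
  c_6 = -1*-18 + -7*-5 + -3*10 + 2*-7 + -3*-3 + 2*-2 + 0*-3 = 14
  c_7 = 0*-18 + 0*-5 + 0*10 + -1*-7 + -1*-3 + 0*-2 + 0*-3 = 10
Base-2 expansion of each c_i:
  c_1 = 1 = 1·2^0
  c_2 = 7 = 1·2^0 + 1·2^1 + 1·2^2
  c_3 = 0
  c_4 = 3 = 1·2^0 + 1·2^1
  c_5 = 0
  c_6 = 14 = 0·2^0 + 1·2^1 + 1·2^2 + 1·2^3
  c_7 = 10 = 0·2^0 + 1·2^1 + 0·2^2 + 1·2^3
Factor λ_0 = (1, 1, 0, 1, 0, 0, 0)
Factor λ_1 = (0, 1, 0, 1, 0, 1, 1)
Factor λ_2 = (0, 1, 0, 0, 0, 1, 0)
Factor λ_3 = (0, 0, 0, 0, 0, 1, 1)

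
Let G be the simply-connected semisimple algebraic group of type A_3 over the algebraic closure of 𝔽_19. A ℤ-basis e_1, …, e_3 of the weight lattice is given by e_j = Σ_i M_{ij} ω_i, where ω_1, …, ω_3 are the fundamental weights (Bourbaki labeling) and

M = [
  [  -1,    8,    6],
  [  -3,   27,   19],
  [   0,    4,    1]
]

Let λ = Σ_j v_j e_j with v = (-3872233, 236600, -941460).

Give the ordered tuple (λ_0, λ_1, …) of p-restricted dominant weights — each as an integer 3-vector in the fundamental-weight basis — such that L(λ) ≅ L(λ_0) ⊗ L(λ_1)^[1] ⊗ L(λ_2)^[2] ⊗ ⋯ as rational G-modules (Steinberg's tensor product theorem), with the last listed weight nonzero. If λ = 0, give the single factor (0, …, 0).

ω-coordinates c = M·v, v = (-3872233, 236600, -941460):
  c_1 = (-1)·(-3872233) + 8·236600 + (6)·(-941460) = 116273
  c_2 = (-3)·(-3872233) + 27·236600 + (19)·(-941460) = 117159
  c_3 = (0)·(-3872233) + 4·236600 + (1)·(-941460) = 4940
Expand coordinatewise in base 19:
  c_1 = 116273 = 12·19^0 + 1·19^1 + 18·19^2 + 16·19^3
  c_2 = 117159 = 5·19^0 + 10·19^1 + 1·19^2 + 17·19^3
  c_3 = 4940 = 0·19^0 + 13·19^1 + 13·19^2
p-restricted factor λ_0 = (12, 5, 0)
p-restricted factor λ_1 = (1, 10, 13)
p-restricted factor λ_2 = (18, 1, 13)
p-restricted factor λ_3 = (16, 17, 0)

((12, 5, 0), (1, 10, 13), (18, 1, 13), (16, 17, 0))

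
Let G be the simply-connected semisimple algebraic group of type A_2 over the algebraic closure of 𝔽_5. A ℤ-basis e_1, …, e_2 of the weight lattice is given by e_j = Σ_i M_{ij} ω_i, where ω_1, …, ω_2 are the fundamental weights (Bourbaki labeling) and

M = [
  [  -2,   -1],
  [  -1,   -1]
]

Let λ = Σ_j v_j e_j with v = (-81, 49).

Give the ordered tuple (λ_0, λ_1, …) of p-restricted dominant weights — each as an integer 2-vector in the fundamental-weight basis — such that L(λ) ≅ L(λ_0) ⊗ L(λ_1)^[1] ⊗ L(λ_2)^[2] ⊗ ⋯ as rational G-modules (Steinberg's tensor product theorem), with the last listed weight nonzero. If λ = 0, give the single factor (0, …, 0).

Change of basis e → ω: c = M·v where v = (-81, 49):
  c_1 = (-2)·(-81) + (-1)·(49) = 113
  c_2 = (-1)·(-81) + (-1)·(49) = 32
Expand coordinatewise in base 5:
  c_1 = 113 = 3·5^0 + 2·5^1 + 4·5^2
  c_2 = 32 = 2·5^0 + 1·5^1 + 1·5^2
Factor λ_0 = (3, 2)
Factor λ_1 = (2, 1)
Factor λ_2 = (4, 1)

((3, 2), (2, 1), (4, 1))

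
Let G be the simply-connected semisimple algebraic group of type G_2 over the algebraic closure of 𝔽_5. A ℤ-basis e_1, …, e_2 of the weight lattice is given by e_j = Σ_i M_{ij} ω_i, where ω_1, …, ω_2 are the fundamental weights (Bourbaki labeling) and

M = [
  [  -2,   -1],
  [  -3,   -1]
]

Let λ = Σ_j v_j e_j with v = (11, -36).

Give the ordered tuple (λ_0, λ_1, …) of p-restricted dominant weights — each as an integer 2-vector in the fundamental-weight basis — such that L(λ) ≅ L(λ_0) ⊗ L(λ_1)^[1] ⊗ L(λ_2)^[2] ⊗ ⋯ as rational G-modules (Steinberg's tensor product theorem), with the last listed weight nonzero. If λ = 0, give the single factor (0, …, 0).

ω-coordinates c = M·v, v = (11, -36):
  c_1 = (-2)·(11) + (-1)·(-36) = 14
  c_2 = (-3)·(11) + (-1)·(-36) = 3
Expand coordinatewise in base 5:
  c_1 = 14 = 4·5^0 + 2·5^1
  c_2 = 3 = 3·5^0
λ_0 = (4, 3)
λ_1 = (2, 0)

((4, 3), (2, 0))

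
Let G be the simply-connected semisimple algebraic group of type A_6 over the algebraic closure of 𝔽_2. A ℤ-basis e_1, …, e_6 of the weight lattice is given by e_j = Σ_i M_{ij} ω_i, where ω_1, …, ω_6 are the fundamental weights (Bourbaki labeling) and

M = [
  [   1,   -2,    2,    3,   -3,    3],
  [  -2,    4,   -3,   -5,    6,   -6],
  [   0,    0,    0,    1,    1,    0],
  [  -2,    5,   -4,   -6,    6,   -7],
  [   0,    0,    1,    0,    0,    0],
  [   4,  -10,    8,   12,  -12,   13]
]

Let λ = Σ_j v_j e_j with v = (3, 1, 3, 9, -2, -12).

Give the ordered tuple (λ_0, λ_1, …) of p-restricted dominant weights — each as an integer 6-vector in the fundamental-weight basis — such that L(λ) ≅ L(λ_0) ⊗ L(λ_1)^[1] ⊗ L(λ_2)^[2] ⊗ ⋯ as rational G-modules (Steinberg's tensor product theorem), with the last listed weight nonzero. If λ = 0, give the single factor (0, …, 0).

ω-coordinates c = M·v, v = (3, 1, 3, 9, -2, -12):
  c_1 = (1)·(3) + (-2)·(1) + (2)·(3) + (3)·(9) + (-3)·(-2) + (3)·(-12) = 4
  c_2 = (-2)·(3) + (4)·(1) + (-3)·(3) + (-5)·(9) + (6)·(-2) + (-6)·(-12) = 4
  c_3 = (0)·(3) + (0)·(1) + (0)·(3) + (1)·(9) + (1)·(-2) + (0)·(-12) = 7
  c_4 = (-2)·(3) + (5)·(1) + (-4)·(3) + (-6)·(9) + (6)·(-2) + (-7)·(-12) = 5
  c_5 = (0)·(3) + (0)·(1) + (1)·(3) + (0)·(9) + (0)·(-2) + (0)·(-12) = 3
  c_6 = (4)·(3) + (-10)·(1) + (8)·(3) + (12)·(9) + (-12)·(-2) + (13)·(-12) = 2
p = 2; digits c_i = Σ_j d_{ij}·2^j, 0 ≤ d_{ij} < 2:
  c_1 = 4 = 0·2^0 + 0·2^1 + 1·2^2
  c_2 = 4 = 0·2^0 + 0·2^1 + 1·2^2
  c_3 = 7 = 1·2^0 + 1·2^1 + 1·2^2
  c_4 = 5 = 1·2^0 + 0·2^1 + 1·2^2
  c_5 = 3 = 1·2^0 + 1·2^1
  c_6 = 2 = 0·2^0 + 1·2^1
Factor λ_0 = (0, 0, 1, 1, 1, 0)
Factor λ_1 = (0, 0, 1, 0, 1, 1)
Factor λ_2 = (1, 1, 1, 1, 0, 0)

((0, 0, 1, 1, 1, 0), (0, 0, 1, 0, 1, 1), (1, 1, 1, 1, 0, 0))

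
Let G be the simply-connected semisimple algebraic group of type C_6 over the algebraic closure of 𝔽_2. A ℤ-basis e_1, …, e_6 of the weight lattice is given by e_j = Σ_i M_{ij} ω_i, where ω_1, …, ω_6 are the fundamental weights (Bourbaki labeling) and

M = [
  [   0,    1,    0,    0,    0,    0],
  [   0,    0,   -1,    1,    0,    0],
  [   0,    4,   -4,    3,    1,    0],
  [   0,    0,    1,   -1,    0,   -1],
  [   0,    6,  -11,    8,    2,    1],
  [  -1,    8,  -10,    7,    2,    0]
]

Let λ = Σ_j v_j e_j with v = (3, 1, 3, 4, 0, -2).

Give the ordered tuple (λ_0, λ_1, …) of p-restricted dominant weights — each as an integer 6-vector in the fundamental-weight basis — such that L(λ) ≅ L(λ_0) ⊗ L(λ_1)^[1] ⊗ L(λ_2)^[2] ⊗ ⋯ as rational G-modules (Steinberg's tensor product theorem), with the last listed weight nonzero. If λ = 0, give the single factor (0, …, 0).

Change of basis e → ω: c = M·v where v = (3, 1, 3, 4, 0, -2):
  c_1 = (0)·(3) + (1)·(1) + (0)·(3) + (0)·(4) + (0)·(0) + (0)·(-2) = 1
  c_2 = (0)·(3) + (0)·(1) + (-1)·(3) + (1)·(4) + (0)·(0) + (0)·(-2) = 1
  c_3 = (0)·(3) + (4)·(1) + (-4)·(3) + (3)·(4) + (1)·(0) + (0)·(-2) = 4
  c_4 = (0)·(3) + (0)·(1) + (1)·(3) + (-1)·(4) + (0)·(0) + (-1)·(-2) = 1
  c_5 = (0)·(3) + (6)·(1) + (-11)·(3) + (8)·(4) + (2)·(0) + (1)·(-2) = 3
  c_6 = (-1)·(3) + (8)·(1) + (-10)·(3) + (7)·(4) + (2)·(0) + (0)·(-2) = 3
Base-2 expansion of each c_i:
  c_1 = 1 = 1·2^0
  c_2 = 1 = 1·2^0
  c_3 = 4 = 0·2^0 + 0·2^1 + 1·2^2
  c_4 = 1 = 1·2^0
  c_5 = 3 = 1·2^0 + 1·2^1
  c_6 = 3 = 1·2^0 + 1·2^1
λ_0 = (1, 1, 0, 1, 1, 1)
λ_1 = (0, 0, 0, 0, 1, 1)
λ_2 = (0, 0, 1, 0, 0, 0)

((1, 1, 0, 1, 1, 1), (0, 0, 0, 0, 1, 1), (0, 0, 1, 0, 0, 0))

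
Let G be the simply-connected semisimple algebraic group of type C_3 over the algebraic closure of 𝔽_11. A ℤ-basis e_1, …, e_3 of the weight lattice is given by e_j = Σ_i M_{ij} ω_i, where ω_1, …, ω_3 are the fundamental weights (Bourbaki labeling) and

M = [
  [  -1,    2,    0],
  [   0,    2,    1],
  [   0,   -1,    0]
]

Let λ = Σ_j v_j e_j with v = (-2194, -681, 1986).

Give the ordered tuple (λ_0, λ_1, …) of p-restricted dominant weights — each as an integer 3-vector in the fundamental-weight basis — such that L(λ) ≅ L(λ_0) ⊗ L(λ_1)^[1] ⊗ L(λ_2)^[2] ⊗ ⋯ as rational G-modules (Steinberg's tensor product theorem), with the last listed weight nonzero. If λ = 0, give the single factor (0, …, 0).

Converting to the ω-basis (c_i = row i of M dotted with v = (-2194, -681, 1986)):
  c_1 = (-1)·(-2194) + (2)·(-681) + 0·1986 = 832
  c_2 = (0)·(-2194) + (2)·(-681) + 1·1986 = 624
  c_3 = (0)·(-2194) + (-1)·(-681) + 0·1986 = 681
Base-11 expansion of each c_i:
  c_1 = 832 = 7·11^0 + 9·11^1 + 6·11^2
  c_2 = 624 = 8·11^0 + 1·11^1 + 5·11^2
  c_3 = 681 = 10·11^0 + 6·11^1 + 5·11^2
p-restricted factor λ_0 = (7, 8, 10)
p-restricted factor λ_1 = (9, 1, 6)
p-restricted factor λ_2 = (6, 5, 5)

((7, 8, 10), (9, 1, 6), (6, 5, 5))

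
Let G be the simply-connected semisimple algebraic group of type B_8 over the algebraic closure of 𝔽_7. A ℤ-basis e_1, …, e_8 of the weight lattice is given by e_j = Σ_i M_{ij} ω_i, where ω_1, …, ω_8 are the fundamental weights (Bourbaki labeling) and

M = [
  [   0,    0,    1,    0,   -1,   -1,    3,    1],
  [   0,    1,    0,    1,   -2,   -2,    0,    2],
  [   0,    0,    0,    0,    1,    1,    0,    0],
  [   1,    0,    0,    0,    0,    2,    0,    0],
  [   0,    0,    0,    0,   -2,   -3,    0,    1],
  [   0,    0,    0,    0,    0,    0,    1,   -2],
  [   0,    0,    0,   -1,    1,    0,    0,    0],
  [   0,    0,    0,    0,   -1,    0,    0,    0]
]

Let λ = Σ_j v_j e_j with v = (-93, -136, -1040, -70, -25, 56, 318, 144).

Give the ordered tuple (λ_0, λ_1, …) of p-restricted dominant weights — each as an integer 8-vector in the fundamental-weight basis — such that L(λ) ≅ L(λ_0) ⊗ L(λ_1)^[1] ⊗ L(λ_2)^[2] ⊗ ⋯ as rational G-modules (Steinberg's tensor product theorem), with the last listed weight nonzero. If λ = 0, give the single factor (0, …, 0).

In the fundamental-weight basis, λ has coordinates c = M·v (v = (-93, -136, -1040, -70, -25, 56, 318, 144)):
  c_1 = (0)·(-93) + (0)·(-136) + (1)·(-1040) + (0)·(-70) + (-1)·(-25) + (-1)·(56) + 3·318 + 1·144 = 27
  c_2 = (0)·(-93) + (1)·(-136) + (0)·(-1040) + (1)·(-70) + (-2)·(-25) + (-2)·(56) + 0·318 + 2·144 = 20
  c_3 = (0)·(-93) + (0)·(-136) + (0)·(-1040) + (0)·(-70) + (1)·(-25) + 1·56 + 0·318 + 0·144 = 31
  c_4 = (1)·(-93) + (0)·(-136) + (0)·(-1040) + (0)·(-70) + (0)·(-25) + 2·56 + 0·318 + 0·144 = 19
  c_5 = (0)·(-93) + (0)·(-136) + (0)·(-1040) + (0)·(-70) + (-2)·(-25) + (-3)·(56) + 0·318 + 1·144 = 26
  c_6 = (0)·(-93) + (0)·(-136) + (0)·(-1040) + (0)·(-70) + (0)·(-25) + 0·56 + 1·318 + (-2)·(144) = 30
  c_7 = (0)·(-93) + (0)·(-136) + (0)·(-1040) + (-1)·(-70) + (1)·(-25) + 0·56 + 0·318 + 0·144 = 45
  c_8 = (0)·(-93) + (0)·(-136) + (0)·(-1040) + (0)·(-70) + (-1)·(-25) + 0·56 + 0·318 + 0·144 = 25
Writing each c_i in base p = 7:
  c_1 = 27 = 6·7^0 + 3·7^1
  c_2 = 20 = 6·7^0 + 2·7^1
  c_3 = 31 = 3·7^0 + 4·7^1
  c_4 = 19 = 5·7^0 + 2·7^1
  c_5 = 26 = 5·7^0 + 3·7^1
  c_6 = 30 = 2·7^0 + 4·7^1
  c_7 = 45 = 3·7^0 + 6·7^1
  c_8 = 25 = 4·7^0 + 3·7^1
p-restricted factor λ_0 = (6, 6, 3, 5, 5, 2, 3, 4)
p-restricted factor λ_1 = (3, 2, 4, 2, 3, 4, 6, 3)

((6, 6, 3, 5, 5, 2, 3, 4), (3, 2, 4, 2, 3, 4, 6, 3))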